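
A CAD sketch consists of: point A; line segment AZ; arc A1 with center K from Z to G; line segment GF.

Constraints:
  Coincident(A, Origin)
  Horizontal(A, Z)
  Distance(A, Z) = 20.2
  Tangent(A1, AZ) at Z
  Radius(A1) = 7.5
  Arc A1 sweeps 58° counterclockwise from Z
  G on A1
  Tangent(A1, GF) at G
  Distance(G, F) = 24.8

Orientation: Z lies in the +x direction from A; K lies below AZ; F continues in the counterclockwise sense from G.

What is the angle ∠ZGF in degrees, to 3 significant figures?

151°

A is at the origin; AZ is horizontal with |AZ| = 20.2 and Z on the +x side, so Z = (20.2, 0.00). Tangency of A1 to AZ means the radius KZ is perpendicular to AZ, so K = Z + (0, -7.5) = (20.2, -7.50). On A1, Z sits at bearing 90° from K; a 58° counterclockwise sweep puts G at bearing 148°, so G = K + 7.5·(cos 148°, sin 148°) = (13.8, -3.53). Tangency of A1 to GF means the radius KG is perpendicular to GF, so GF runs along (−sin 148°, cos 148°); with |GF| = 24.8, F = (0.698, -24.6). Then cos ∠ZGF = GZ·GF / (|GZ||GF|), giving 151°.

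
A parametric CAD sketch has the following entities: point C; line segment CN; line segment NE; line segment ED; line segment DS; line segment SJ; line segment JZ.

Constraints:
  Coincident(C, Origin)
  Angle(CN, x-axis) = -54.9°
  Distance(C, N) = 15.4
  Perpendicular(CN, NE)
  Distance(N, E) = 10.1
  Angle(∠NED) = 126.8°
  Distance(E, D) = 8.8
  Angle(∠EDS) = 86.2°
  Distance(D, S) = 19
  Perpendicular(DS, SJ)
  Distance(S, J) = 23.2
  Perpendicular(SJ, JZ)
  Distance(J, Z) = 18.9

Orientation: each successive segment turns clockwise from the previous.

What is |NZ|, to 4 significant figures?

12.64

C is at the origin; CN runs at -54.9° with length 15.4, so N = (8.855, -12.60). The perpendicularity gives NE at right angles to CN, so NE runs at -144.9°; with |NE| = 10.1, E = (0.5918, -18.41). ∠NED = 126.8° gives ED at 161.9° from the x-axis; with |ED| = 8.8, D = (-7.773, -15.67). ∠EDS = 86.2° gives DS at 68.10° from the x-axis; with |DS| = 19.0, S = (-0.6860, 1.956). DS is perpendicular to SJ, so SJ runs at -21.90°; with |SJ| = 23.2, J = (20.84, -6.698). SJ ⟂ JZ, so JZ runs at -111.9°; with |JZ| = 18.9, Z = (13.79, -24.23). Then |NZ| = |Z − N| = 12.64.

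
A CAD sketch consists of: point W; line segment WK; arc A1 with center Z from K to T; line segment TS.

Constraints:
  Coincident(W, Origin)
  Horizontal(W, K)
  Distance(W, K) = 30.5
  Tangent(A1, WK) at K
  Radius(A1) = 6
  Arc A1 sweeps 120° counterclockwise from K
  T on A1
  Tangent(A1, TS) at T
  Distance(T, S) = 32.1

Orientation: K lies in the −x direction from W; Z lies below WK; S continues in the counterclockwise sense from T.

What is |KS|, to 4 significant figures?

38.37

W is at the origin; WK is horizontal with |WK| = 30.5 and K on the −x side, so K = (-30.50, 0.000). Since A1 is tangent to WK there, ZK ⟂ WK, so Z = K + (0, -6) = (-30.50, -6.000). On A1, K sits at bearing 90° from Z; a 120° counterclockwise sweep puts T at bearing 210°, so T = Z + 6.0·(cos 210°, sin 210°) = (-35.70, -9.000). Tangency of A1 to TS means the radius ZT is perpendicular to TS, so TS runs along (−sin 210°, cos 210°); with |TS| = 32.1, S = (-19.65, -36.80). Then |KS| = |S − K| = 38.37.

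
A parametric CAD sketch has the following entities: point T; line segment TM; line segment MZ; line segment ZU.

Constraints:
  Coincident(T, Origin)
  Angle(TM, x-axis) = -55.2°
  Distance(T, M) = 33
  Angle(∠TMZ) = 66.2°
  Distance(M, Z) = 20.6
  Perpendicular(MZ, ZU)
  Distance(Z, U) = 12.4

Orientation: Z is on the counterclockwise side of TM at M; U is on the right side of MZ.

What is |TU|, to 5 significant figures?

43.212

T is at the origin; TM runs at -55.2° with length 33.0, so M = 33.0·(cos -55.2°, sin -55.2°) = (18.834, -27.098). ∠TMZ = 66.2°, so MZ runs at -55.2° + (180° − 66.2°) = 58.600° from the x-axis; with |MZ| = 20.6, Z = M + 20.6·(cos 58.600°, sin 58.600°) = (29.566, -9.5148). MZ is perpendicular to ZU; with |ZU| = 12.4 on the right of MZ, U = Z + 12.4·(0.85355, -0.52101) = (40.150, -15.975). Then |TU| = |U − T| = 43.212.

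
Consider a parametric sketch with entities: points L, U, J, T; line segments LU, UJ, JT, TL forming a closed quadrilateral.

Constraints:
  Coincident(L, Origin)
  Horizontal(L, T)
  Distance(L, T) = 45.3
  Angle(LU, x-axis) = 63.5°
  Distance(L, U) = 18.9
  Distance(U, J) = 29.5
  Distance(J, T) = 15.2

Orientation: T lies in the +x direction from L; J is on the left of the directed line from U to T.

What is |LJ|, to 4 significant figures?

39.92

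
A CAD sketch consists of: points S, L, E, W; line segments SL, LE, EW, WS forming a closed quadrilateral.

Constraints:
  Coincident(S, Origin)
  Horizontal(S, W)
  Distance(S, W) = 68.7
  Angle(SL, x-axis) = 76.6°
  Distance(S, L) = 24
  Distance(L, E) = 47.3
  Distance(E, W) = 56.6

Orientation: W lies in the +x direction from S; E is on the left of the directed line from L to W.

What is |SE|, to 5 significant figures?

67.293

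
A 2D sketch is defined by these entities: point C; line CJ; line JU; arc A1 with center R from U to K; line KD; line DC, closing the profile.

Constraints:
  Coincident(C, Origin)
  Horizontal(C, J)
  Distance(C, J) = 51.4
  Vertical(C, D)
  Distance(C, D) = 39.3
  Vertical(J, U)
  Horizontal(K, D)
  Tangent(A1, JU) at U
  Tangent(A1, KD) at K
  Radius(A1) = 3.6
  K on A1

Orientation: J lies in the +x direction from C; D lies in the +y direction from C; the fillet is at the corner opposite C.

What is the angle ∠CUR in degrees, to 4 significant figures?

34.78°

C is at the origin; C and J share the same y with |CJ| = 51.4 and J on the +x side, so J = (51.40, 0.000). C and D share the same x with |CD| = 39.3 and D on the +y side, so D = (0.000, 39.30). The virtual corner opposite C is at (51.40, 39.30). The tangent condition forces RU to be normal to JU and A1 meets KD tangentially, so RK is at right angles to KD, with radius 3.6, so the center R sits 3.6 in from both sides at R = (47.80, 35.70). That places the tangent points at U = (51.40, 35.70) on JU and K = (47.80, 39.30) on KD. Then cos ∠CUR = UC·UR / (|UC||UR|), giving 34.78°.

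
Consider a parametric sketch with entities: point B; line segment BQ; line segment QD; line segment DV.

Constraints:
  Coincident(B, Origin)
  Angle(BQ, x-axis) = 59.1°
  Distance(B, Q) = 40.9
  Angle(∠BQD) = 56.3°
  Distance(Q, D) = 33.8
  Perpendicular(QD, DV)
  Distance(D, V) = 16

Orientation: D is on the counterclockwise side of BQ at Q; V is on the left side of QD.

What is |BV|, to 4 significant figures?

21.17

∠BQD = 56.3°, so QD runs at 59.1° + (180° − 56.3°) = 182.8° from the x-axis; with |QD| = 33.8, D = Q + 33.8·(cos 182.8°, sin 182.8°) = (-12.76, 33.44). QD is perpendicular to DV; with |DV| = 16.0 on the left of QD, V = D + 16.0·(0.04885, -0.9988) = (-11.97, 17.46). Then |BV| = |V − B| = 21.17.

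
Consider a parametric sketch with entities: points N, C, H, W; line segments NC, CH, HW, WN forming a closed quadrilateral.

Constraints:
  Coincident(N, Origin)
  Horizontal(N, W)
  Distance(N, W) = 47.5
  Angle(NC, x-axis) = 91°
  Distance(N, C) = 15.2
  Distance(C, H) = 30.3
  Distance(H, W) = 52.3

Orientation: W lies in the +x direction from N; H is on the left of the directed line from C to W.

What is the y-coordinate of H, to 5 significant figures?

41.202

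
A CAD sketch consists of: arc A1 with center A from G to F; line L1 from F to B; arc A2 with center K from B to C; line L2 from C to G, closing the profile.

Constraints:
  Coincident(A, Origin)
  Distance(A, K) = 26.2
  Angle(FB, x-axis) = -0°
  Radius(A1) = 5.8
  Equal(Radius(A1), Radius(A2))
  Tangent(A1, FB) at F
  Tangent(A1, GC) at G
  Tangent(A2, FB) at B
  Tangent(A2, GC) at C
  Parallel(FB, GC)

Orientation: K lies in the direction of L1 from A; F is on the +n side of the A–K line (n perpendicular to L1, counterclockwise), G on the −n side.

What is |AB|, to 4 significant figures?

26.83

Tangency of A1 to both parallel lines with radius 5.8 puts F and G at A ± 5.8·n: F = (0.000, 5.800), G = (-0.000, -5.800). Equal radii place B and C the same way about K: B = K + 5.8·n = (26.20, 5.800), C = K − 5.8·n = (26.20, -5.800). Then |AB| = |B − A| = 26.83.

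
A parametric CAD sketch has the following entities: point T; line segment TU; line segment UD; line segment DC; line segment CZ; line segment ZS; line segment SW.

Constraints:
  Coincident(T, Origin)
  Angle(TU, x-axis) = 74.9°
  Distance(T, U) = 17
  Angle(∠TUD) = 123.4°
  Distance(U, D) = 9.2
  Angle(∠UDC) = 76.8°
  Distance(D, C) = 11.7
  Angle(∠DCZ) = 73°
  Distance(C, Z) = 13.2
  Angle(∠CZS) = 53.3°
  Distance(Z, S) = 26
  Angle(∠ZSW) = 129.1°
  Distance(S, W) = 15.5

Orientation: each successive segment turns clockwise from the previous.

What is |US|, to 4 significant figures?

19.80

T is at the origin; TU runs at 74.9° with length 17.0, so U = (4.429, 16.41). ∠TUD = 123.4° gives UD at 18.30° from the x-axis; with |UD| = 9.2, D = (13.16, 19.30). ∠UDC = 76.8° gives DC at -84.90° from the x-axis; with |DC| = 11.7, C = (14.20, 7.648). ∠DCZ = 73.0° gives CZ at 168.1° from the x-axis; with |CZ| = 13.2, Z = (1.287, 10.37). ∠CZS = 53.3° gives ZS at 41.40° from the x-axis; with |ZS| = 26.0, S = (20.79, 27.56). Then |US| = |S − U| = 19.80.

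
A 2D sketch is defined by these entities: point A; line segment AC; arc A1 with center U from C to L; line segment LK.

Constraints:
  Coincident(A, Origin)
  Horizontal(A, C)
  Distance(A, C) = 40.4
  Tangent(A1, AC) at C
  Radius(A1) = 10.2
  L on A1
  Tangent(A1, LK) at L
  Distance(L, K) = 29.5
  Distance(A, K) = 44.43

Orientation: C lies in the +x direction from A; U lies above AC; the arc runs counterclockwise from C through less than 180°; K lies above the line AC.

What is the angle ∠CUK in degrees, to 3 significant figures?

149°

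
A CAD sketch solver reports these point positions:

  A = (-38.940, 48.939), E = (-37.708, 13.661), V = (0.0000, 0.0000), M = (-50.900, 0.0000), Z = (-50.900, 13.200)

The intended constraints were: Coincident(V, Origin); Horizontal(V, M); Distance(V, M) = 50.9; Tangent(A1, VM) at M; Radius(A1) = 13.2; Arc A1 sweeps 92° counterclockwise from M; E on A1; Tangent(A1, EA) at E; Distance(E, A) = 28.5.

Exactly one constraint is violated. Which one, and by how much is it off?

Distance(E, A) = 28.5 — off by 6.80.

V = (0.00, 0.00) ✓; V.y = 0.00, M.y = 0.00 ✓; |VM| = 50.90 ✓; ∠(ZM, MV) = 90.00° ✓; |ZM| = 13.20 ✓; bearing(Z→E) − bearing(Z→M) = 92.00° ✓; |ZE| = 13.20 ✓; ∠(ZE, EA) = 90.00° ✓; |EA| = 35.30 ✗.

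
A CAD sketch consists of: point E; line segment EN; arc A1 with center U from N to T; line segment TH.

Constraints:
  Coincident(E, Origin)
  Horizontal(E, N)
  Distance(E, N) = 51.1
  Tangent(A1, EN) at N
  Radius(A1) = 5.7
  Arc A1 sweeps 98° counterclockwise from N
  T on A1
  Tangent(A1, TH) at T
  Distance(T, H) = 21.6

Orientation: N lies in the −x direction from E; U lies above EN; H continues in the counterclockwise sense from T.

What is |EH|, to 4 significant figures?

55.91

E is at the origin; EN is horizontal with |EN| = 51.1 and N on the −x side, so N = (-51.10, 0.000). A1 meets EN tangentially, so UN is at right angles to EN, so U = N + (0, 5.7) = (-51.10, 5.700). On A1, N sits at bearing -90° from U; a 98° counterclockwise sweep puts T at bearing 8°, so T = U + 5.7·(cos 8°, sin 8°) = (-45.46, 6.493). A1 meets TH tangentially, so UT is at right angles to TH, so TH runs along (−sin 8°, cos 8°); with |TH| = 21.6, H = (-48.46, 27.88). Then |EH| = |H − E| = 55.91.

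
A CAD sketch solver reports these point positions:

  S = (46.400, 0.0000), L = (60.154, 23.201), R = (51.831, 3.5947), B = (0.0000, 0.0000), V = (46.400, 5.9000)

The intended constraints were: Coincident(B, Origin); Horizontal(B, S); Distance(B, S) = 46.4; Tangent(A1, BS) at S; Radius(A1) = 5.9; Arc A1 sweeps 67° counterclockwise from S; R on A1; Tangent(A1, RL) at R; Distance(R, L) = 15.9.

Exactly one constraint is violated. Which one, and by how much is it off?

Distance(R, L) = 15.9 — off by 5.40.

B = (0.00, 0.00) ✓; B.y = 0.00, S.y = 0.00 ✓; |BS| = 46.40 ✓; ∠(VS, SB) = 90.00° ✓; |VS| = 5.900 ✓; bearing(V→R) − bearing(V→S) = 67.00° ✓; |VR| = 5.900 ✓; ∠(VR, RL) = 90.00° ✓; |RL| = 21.30 ✗.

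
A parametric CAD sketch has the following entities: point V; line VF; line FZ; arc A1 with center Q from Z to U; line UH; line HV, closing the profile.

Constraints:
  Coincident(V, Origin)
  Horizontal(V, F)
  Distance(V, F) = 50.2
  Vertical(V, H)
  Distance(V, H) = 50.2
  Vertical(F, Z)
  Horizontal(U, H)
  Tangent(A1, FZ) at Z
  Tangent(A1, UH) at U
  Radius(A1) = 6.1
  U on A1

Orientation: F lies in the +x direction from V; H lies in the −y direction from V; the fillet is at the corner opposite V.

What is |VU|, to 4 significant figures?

66.82

V is at the origin; V and F share the same y with |VF| = 50.2 and F on the +x side, so F = (50.20, 0.000). VH is vertical with |VH| = 50.2 and H on the −y side, so H = (0.000, -50.20). The virtual corner opposite V is at (50.20, -50.20). Tangency of A1 to FZ means the radius QZ is perpendicular to FZ and tangency of A1 to UH means the radius QU is perpendicular to UH, with radius 6.1, so the center Q sits 6.1 in from both sides at Q = (44.10, -44.10). That places the tangent points at Z = (50.20, -44.10) on FZ and U = (44.10, -50.20) on UH. Then |VU| = |U − V| = 66.82.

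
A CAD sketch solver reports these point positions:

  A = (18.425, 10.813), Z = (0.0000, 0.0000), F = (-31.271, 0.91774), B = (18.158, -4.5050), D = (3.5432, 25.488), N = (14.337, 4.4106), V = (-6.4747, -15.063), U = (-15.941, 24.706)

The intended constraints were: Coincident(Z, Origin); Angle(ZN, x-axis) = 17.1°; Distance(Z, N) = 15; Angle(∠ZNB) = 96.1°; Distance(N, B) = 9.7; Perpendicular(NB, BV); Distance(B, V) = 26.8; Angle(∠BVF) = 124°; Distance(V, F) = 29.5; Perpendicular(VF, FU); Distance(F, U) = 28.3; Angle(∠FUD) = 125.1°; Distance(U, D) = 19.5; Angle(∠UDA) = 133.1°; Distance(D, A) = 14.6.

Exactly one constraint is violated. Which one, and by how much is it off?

Distance(D, A) = 14.6 — off by 6.30.

Z = (0.00, 0.00) ✓; ZN at 17.10° ✓; |ZN| = 15.00 ✓; ∠ZNB = 96.10° ✓; |NB| = 9.700 ✓; ∠(NB, BV) = 90.00° ✓; |BV| = 26.80 ✓; ∠BVF = 124.0° ✓; |VF| = 29.50 ✓; ∠(VF, FU) = 90.00° ✓; |FU| = 28.30 ✓; ∠FUD = 125.1° ✓; |UD| = 19.50 ✓; ∠UDA = 133.1° ✓; |DA| = 20.90 ✗.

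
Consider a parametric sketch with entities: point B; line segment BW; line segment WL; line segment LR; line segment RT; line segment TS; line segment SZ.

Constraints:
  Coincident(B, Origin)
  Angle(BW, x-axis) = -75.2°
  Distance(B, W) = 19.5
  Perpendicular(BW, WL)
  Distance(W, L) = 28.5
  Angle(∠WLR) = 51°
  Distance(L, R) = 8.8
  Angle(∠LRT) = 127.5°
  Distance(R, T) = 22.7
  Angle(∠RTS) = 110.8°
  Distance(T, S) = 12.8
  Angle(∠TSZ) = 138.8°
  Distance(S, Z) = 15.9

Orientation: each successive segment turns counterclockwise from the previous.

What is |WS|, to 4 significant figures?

7.053

B is at the origin; BW runs at -75.2° with length 19.5, so W = (4.981, -18.85). The perpendicularity gives WL at right angles to BW, so WL runs at 14.80°; with |WL| = 28.5, L = (32.54, -11.57). ∠WLR = 51.0° gives LR at 143.8° from the x-axis; with |LR| = 8.8, R = (25.43, -6.376). ∠LRT = 127.5° gives RT at -163.7° from the x-axis; with |RT| = 22.7, T = (3.647, -12.75). ∠RTS = 110.8° gives TS at -94.50° from the x-axis; with |TS| = 12.8, S = (2.643, -25.51). Then |WS| = |S − W| = 7.053.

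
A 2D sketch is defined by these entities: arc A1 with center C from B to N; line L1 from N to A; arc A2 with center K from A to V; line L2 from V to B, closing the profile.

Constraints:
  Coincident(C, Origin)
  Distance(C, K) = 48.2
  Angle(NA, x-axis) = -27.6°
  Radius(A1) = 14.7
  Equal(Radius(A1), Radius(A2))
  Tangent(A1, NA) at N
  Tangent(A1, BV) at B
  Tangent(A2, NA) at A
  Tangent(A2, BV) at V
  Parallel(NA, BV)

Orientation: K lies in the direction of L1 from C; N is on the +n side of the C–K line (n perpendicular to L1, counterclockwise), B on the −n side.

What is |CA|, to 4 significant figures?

50.39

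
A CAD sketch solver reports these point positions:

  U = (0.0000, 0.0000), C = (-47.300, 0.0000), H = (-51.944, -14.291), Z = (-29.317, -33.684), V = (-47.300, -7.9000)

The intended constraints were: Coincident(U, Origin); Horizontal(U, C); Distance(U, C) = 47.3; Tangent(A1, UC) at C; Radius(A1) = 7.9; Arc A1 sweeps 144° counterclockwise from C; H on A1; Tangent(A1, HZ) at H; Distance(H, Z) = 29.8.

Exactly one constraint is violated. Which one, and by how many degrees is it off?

Tangent(A1, HZ) at H — off by 4.60°.

U = (0.00, 0.00) ✓; U.y = 0.00, C.y = 0.00 ✓; |UC| = 47.30 ✓; ∠(VC, CU) = 90.00° ✓; |VC| = 7.900 ✓; bearing(V→H) − bearing(V→C) = 144.0° ✓; |VH| = 7.900 ✓; ∠(VH, HZ) = 94.60° ✗; |HZ| = 29.80 ✓.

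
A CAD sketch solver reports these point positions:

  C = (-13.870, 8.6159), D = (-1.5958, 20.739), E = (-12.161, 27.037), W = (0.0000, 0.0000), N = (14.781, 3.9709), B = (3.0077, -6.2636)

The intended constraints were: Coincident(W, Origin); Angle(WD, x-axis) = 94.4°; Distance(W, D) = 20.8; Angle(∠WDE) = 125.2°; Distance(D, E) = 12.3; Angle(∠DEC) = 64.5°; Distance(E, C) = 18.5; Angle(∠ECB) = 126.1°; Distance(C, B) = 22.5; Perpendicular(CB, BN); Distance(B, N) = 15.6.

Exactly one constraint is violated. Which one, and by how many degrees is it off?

Perpendicular(CB, BN) — off by 7.60°.

W = (0.00, 0.00) ✓; WD at 94.40° ✓; |WD| = 20.80 ✓; ∠WDE = 125.2° ✓; |DE| = 12.30 ✓; ∠DEC = 64.50° ✓; |EC| = 18.50 ✓; ∠ECB = 126.1° ✓; |CB| = 22.50 ✓; ∠(CB, BN) = 82.40° ✗; |BN| = 15.60 ✓.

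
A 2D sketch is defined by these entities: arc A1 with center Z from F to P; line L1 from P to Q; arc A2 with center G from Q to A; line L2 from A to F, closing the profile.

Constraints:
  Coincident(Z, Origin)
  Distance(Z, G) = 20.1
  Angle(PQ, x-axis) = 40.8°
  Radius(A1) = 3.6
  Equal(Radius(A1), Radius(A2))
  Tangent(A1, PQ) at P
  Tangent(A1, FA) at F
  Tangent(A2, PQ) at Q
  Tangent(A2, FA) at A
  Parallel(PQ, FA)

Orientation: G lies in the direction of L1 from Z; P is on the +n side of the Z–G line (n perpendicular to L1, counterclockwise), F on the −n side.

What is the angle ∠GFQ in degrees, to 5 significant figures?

9.5537°

The slot axis is L1's direction at 40.8°, so u = (cos 40.8°, sin 40.8°) = (0.75700, 0.65342) and n = (−sin 40.8°, cos 40.8°) = (-0.65342, 0.75700). Z is at the origin and G lies 20.1 along u from Z, so G = 20.1·u = (15.216, 13.134). Tangency of A1 to both parallel lines with radius 3.6 puts P and F at Z ± 3.6·n: P = (-2.3523, 2.7252), F = (2.3523, -2.7252). Equal radii place Q and A the same way about G: Q = G + 3.6·n = (12.863, 15.859), A = G − 3.6·n = (17.568, 10.409). Then cos ∠GFQ = FG·FQ / (|FG||FQ|), giving 9.5537°.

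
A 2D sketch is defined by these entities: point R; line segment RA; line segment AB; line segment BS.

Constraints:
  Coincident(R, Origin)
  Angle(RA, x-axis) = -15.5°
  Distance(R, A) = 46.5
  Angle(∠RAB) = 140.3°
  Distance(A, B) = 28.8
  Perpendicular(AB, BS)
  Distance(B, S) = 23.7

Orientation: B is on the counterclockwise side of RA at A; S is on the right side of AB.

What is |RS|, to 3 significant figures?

83.8

R is at the origin; RA runs at -15.5° with length 46.5, so A = 46.5·(cos -15.5°, sin -15.5°) = (44.8, -12.4). ∠RAB = 140.3°, so AB runs at -15.5° + (180° − 140.3°) = 24.2° from the x-axis; with |AB| = 28.8, B = A + 28.8·(cos 24.2°, sin 24.2°) = (71.1, -0.621). The perpendicularity gives BS at right angles to AB; with |BS| = 23.7 on the right of AB, S = B + 23.7·(0.410, -0.912) = (80.8, -22.2). Then |RS| = |S − R| = 83.8.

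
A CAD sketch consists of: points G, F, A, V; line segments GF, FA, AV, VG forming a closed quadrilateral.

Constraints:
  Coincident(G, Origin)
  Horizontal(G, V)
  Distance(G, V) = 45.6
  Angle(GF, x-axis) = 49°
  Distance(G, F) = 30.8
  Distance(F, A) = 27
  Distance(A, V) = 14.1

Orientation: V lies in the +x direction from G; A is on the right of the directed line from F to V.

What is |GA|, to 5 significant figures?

31.581

Checks: GF at 49.00° ✓; |FA| = 27.00 ✓; |AV| = 14.10 ✓.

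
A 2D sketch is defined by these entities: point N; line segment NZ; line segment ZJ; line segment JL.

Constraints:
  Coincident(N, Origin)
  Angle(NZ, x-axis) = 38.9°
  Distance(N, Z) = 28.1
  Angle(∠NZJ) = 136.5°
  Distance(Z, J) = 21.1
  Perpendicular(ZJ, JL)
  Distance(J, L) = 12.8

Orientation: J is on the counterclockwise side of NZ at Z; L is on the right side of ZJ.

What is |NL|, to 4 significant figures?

52.48

N is at the origin; NZ runs at 38.9° with length 28.1, so Z = 28.1·(cos 38.9°, sin 38.9°) = (21.87, 17.65). ∠NZJ = 136.5°, so ZJ runs at 38.9° + (180° − 136.5°) = 82.40° from the x-axis; with |ZJ| = 21.1, J = Z + 21.1·(cos 82.40°, sin 82.40°) = (24.66, 38.56). ZJ ⟂ JL; with |JL| = 12.8 on the right of ZJ, L = J + 12.8·(0.9912, -0.1323) = (37.35, 36.87). Then |NL| = |L − N| = 52.48.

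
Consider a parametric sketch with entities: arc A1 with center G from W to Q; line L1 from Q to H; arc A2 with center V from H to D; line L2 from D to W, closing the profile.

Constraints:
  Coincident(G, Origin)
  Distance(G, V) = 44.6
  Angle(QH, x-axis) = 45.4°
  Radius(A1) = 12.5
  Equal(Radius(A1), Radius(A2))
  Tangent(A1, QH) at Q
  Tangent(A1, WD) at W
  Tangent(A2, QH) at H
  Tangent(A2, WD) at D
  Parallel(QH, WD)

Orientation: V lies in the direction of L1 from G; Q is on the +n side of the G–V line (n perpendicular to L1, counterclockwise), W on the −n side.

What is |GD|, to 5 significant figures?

46.319

The slot axis is L1's direction at 45.4°, so u = (cos 45.4°, sin 45.4°) = (0.70215, 0.71203) and n = (−sin 45.4°, cos 45.4°) = (-0.71203, 0.70215). G is at the origin and V lies 44.6 along u from G, so V = 44.6·u = (31.316, 31.756). Tangency of A1 to both parallel lines with radius 12.5 puts Q and W at G ± 12.5·n: Q = (-8.9003, 8.7769), W = (8.9003, -8.7769). Equal radii place H and D the same way about V: H = V + 12.5·n = (22.416, 40.533), D = V − 12.5·n = (40.216, 22.979). Then |GD| = |D − G| = 46.319.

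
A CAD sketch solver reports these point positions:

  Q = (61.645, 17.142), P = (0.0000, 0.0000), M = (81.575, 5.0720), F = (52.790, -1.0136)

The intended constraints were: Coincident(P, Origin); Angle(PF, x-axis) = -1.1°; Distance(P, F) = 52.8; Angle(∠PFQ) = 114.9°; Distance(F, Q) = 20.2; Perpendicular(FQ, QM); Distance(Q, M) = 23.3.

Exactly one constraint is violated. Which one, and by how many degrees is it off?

Perpendicular(FQ, QM) — off by 5.20°.

P = (0.00, 0.00) ✓; PF at -1.100° ✓; |PF| = 52.80 ✓; ∠PFQ = 114.9° ✓; |FQ| = 20.20 ✓; ∠(FQ, QM) = 95.20° ✗; |QM| = 23.30 ✓.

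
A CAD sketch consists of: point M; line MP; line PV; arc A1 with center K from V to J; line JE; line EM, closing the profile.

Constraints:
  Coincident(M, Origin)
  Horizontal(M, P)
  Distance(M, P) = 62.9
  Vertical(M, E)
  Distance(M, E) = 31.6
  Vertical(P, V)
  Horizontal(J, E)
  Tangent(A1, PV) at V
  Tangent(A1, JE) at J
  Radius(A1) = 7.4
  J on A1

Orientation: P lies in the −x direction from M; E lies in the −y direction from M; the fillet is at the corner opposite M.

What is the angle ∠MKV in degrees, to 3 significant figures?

156°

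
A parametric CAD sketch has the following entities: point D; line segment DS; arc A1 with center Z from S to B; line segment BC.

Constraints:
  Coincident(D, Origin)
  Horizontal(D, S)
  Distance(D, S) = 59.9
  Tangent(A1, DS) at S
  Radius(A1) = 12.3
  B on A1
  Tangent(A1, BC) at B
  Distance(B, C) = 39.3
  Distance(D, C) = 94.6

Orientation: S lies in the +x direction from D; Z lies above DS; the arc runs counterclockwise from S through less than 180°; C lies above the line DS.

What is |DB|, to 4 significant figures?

72.34

Checks: D = (0.00, 0.00) ✓; |ZB| = 12.30 ✓; ∠(ZB, BC) = 90.00° ✓; |BC| = 39.30 ✓; |DC| = 94.60 ✓.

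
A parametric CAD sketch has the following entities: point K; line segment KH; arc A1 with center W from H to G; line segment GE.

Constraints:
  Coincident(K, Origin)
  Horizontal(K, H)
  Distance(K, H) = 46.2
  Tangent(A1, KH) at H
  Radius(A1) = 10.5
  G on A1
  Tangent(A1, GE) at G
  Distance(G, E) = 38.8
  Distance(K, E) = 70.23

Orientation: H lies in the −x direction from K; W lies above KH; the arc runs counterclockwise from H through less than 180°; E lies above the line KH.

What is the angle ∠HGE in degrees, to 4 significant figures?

125.7°

Checks: |WG| = 10.50 ✓; ∠(WG, GE) = 90.00° ✓; |GE| = 38.80 ✓; |KE| = 70.23 ✓.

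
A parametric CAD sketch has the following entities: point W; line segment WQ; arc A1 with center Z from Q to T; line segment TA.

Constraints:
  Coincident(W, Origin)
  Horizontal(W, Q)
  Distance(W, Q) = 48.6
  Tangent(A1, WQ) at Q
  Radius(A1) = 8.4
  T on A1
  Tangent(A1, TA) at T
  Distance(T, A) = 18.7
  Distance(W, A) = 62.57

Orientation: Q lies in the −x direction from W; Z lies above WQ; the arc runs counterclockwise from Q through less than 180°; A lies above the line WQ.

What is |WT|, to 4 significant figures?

45.15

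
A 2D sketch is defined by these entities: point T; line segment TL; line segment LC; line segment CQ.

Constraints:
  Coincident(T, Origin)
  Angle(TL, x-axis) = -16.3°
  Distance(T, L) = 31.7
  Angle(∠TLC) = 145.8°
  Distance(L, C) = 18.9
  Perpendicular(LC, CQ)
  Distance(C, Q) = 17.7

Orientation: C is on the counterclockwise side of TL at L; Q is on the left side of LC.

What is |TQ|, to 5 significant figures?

45.119

∠TLC = 145.8°, so LC runs at -16.3° + (180° − 145.8°) = 17.900° from the x-axis; with |LC| = 18.9, C = L + 18.9·(cos 17.900°, sin 17.900°) = (48.411, -3.0881). LC is perpendicular to CQ; with |CQ| = 17.7 on the left of LC, Q = C + 17.7·(-0.30736, 0.95159) = (42.971, 13.755). Then |TQ| = |Q − T| = 45.119.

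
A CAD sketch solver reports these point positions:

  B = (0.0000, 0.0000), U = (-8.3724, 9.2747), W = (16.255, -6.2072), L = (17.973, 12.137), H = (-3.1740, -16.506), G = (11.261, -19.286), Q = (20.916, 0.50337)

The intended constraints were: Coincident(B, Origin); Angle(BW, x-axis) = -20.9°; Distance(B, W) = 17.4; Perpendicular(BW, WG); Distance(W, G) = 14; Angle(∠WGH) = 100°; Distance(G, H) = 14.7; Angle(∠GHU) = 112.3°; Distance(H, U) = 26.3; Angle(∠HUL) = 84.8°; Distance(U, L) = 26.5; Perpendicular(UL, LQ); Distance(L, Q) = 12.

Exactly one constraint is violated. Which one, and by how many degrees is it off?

Perpendicular(UL, LQ) — off by 8.00°.

B = (0.00, 0.00) ✓; BW at -20.90° ✓; |BW| = 17.40 ✓; ∠(BW, WG) = 90.00° ✓; |WG| = 14.00 ✓; ∠WGH = 100.0° ✓; |GH| = 14.70 ✓; ∠GHU = 112.3° ✓; |HU| = 26.30 ✓; ∠HUL = 84.80° ✓; |UL| = 26.50 ✓; ∠(UL, LQ) = 82.00° ✗; |LQ| = 12.00 ✓.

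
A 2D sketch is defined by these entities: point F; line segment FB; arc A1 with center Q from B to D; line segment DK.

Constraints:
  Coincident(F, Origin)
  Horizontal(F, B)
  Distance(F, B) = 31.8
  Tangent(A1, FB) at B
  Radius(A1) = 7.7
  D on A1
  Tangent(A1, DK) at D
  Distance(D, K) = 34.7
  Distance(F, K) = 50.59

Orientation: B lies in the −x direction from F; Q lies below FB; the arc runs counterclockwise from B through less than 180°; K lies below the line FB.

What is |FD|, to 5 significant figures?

40.373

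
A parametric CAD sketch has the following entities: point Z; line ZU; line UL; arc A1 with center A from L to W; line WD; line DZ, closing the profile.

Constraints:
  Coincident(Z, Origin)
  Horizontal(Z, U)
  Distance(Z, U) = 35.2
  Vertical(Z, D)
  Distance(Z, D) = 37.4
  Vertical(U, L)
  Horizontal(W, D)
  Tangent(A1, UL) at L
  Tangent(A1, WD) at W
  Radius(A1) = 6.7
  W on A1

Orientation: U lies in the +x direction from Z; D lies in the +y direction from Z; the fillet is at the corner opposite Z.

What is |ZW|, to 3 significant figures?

47.0

The virtual corner opposite Z is at (35.2, 37.4). Tangency of A1 to UL means the radius AL is perpendicular to UL and A1 meets WD tangentially, so AW is at right angles to WD, with radius 6.7, so the center A sits 6.7 in from both sides at A = (28.5, 30.7). That places the tangent points at L = (35.2, 30.7) on UL and W = (28.5, 37.4) on WD. Then |ZW| = |W − Z| = 47.0.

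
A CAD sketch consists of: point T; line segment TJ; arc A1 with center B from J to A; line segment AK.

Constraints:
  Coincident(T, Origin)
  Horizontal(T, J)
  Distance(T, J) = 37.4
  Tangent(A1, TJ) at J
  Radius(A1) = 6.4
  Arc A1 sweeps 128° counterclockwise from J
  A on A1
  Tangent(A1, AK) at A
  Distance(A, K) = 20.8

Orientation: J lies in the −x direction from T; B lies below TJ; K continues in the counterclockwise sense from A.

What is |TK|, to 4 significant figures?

39.91

On A1, J sits at bearing 90° from B; a 128° counterclockwise sweep puts A at bearing 218°, so A = B + 6.4·(cos 218°, sin 218°) = (-42.44, -10.34). The tangent condition forces BA to be normal to AK, so AK runs along (−sin 218°, cos 218°); with |AK| = 20.8, K = (-29.64, -26.73). Then |TK| = |K − T| = 39.91.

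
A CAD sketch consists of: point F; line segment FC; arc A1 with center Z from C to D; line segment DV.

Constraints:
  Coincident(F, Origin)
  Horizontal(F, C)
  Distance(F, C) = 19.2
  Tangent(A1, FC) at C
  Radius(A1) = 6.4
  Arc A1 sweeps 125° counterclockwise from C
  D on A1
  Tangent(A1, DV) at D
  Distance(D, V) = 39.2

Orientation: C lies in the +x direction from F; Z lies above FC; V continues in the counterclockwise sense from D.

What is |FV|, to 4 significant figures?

42.23

On A1, C sits at bearing -90° from Z; a 125° counterclockwise sweep puts D at bearing 35°, so D = Z + 6.4·(cos 35°, sin 35°) = (24.44, 10.07). Since A1 is tangent to DV there, ZD ⟂ DV, so DV runs along (−sin 35°, cos 35°); with |DV| = 39.2, V = (1.958, 42.18). Then |FV| = |V − F| = 42.23.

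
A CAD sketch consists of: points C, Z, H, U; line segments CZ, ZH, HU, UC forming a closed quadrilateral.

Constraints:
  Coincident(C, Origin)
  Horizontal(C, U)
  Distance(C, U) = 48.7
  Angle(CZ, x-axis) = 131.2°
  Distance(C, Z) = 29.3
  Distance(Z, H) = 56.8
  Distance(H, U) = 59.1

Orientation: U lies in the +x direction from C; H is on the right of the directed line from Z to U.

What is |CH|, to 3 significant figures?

31.8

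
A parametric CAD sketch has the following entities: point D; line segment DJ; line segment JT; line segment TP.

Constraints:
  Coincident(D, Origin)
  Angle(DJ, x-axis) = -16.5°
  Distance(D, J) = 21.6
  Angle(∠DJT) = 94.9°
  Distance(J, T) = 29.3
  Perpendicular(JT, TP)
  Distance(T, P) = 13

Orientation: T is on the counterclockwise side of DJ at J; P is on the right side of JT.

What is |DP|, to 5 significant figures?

46.494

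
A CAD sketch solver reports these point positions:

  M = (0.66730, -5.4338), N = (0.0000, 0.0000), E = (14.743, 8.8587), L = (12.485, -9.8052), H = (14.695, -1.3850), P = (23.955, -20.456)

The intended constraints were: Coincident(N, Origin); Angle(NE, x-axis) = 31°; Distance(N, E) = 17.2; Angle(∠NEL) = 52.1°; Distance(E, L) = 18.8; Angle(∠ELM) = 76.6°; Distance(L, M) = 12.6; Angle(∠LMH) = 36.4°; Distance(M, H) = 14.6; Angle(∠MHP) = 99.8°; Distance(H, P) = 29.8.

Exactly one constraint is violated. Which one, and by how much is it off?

Distance(H, P) = 29.8 — off by 8.60.

N = (0.00, 0.00) ✓; NE at 31.00° ✓; |NE| = 17.20 ✓; ∠NEL = 52.10° ✓; |EL| = 18.80 ✓; ∠ELM = 76.60° ✓; |LM| = 12.60 ✓; ∠LMH = 36.40° ✓; |MH| = 14.60 ✓; ∠MHP = 99.80° ✓; |HP| = 21.20 ✗.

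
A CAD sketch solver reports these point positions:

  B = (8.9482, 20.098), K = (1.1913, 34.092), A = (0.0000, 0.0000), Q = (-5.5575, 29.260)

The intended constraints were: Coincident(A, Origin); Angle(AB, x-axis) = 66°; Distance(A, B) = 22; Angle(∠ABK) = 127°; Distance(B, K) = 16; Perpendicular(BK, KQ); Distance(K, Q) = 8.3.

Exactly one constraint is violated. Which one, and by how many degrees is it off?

Perpendicular(BK, KQ) — off by 6.60°.

A = (0.00, 0.00) ✓; AB at 66.00° ✓; |AB| = 22.00 ✓; ∠ABK = 127.0° ✓; |BK| = 16.00 ✓; ∠(BK, KQ) = 96.60° ✗; |KQ| = 8.300 ✓.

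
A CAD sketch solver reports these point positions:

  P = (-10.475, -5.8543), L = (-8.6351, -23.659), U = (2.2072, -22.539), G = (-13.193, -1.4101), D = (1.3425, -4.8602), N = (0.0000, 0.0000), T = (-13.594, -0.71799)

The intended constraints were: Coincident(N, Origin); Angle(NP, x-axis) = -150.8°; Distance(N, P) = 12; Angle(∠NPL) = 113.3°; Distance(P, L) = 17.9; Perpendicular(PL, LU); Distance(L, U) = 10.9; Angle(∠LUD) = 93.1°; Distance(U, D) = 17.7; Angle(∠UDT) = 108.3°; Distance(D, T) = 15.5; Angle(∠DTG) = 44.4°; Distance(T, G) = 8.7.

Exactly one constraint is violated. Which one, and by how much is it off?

Distance(T, G) = 8.7 — off by 7.90.

N = (0.00, 0.00) ✓; NP at -150.8° ✓; |NP| = 12.00 ✓; ∠NPL = 113.3° ✓; |PL| = 17.90 ✓; ∠(PL, LU) = 90.00° ✓; |LU| = 10.90 ✓; ∠LUD = 93.10° ✓; |UD| = 17.70 ✓; ∠UDT = 108.3° ✓; |DT| = 15.50 ✓; ∠DTG = 44.41° ✓; |TG| = 0.7999 ✗.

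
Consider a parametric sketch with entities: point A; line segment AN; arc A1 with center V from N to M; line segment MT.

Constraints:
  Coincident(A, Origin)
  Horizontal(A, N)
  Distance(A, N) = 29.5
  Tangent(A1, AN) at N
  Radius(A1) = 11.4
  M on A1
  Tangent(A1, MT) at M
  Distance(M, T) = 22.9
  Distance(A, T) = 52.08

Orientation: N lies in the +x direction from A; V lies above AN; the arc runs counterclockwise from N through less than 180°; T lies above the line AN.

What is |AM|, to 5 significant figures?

42.764

Checks: ∠(VN, NA) = 90.00° ✓; |VM| = 11.40 ✓; ∠(VM, MT) = 90.00° ✓; |MT| = 22.90 ✓; |AT| = 52.08 ✓.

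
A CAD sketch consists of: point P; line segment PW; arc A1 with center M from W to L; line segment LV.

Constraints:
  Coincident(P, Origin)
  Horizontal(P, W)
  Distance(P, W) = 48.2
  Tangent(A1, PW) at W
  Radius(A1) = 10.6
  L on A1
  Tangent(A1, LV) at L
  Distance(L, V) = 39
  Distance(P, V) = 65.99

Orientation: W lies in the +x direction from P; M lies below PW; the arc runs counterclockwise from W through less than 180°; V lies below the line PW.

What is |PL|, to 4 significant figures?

39.50

Checks: |ML| = 10.60 ✓; ∠(ML, LV) = 90.00° ✓; |LV| = 39.00 ✓; |PV| = 65.99 ✓.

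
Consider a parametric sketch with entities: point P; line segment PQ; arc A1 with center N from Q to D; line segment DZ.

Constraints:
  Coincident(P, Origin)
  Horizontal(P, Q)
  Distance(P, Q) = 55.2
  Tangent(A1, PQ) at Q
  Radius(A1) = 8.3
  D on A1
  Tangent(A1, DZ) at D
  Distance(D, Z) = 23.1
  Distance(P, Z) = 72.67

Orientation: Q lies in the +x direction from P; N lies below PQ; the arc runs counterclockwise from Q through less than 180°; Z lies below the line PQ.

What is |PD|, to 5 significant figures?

51.450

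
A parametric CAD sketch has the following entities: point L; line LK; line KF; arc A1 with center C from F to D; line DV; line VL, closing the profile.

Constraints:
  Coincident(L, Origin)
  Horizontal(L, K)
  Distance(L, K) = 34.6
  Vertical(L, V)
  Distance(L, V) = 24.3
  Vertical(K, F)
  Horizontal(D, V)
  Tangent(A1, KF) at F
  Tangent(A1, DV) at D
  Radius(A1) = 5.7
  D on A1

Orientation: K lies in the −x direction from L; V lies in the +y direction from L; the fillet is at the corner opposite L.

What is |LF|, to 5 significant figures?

39.283

L is at the origin; LK is horizontal with |LK| = 34.6 and K on the −x side, so K = (-34.600, 0.0000). LV is vertical with |LV| = 24.3 and V on the +y side, so V = (0.0000, 24.300). The virtual corner opposite L is at (-34.600, 24.300). The tangent condition forces CF to be normal to KF and the tangent condition forces CD to be normal to DV, with radius 5.7, so the center C sits 5.7 in from both sides at C = (-28.900, 18.600). That places the tangent points at F = (-34.600, 18.600) on KF and D = (-28.900, 24.300) on DV. Then |LF| = |F − L| = 39.283.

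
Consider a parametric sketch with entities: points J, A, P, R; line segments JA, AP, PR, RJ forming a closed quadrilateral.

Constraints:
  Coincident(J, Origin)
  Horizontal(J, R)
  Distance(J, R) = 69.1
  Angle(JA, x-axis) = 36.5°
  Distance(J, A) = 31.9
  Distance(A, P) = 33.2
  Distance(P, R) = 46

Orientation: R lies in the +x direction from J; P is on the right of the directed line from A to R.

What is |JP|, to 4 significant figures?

29.07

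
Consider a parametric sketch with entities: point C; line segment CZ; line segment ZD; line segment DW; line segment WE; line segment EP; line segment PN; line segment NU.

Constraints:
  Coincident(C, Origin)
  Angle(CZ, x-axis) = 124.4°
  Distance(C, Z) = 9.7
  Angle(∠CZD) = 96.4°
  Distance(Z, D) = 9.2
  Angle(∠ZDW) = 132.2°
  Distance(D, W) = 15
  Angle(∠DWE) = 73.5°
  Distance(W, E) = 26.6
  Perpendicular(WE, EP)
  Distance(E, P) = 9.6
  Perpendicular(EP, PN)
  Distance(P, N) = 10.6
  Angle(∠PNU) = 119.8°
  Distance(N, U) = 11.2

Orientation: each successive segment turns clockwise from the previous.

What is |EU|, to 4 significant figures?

16.17

C is at the origin; CZ runs at 124.4° with length 9.7, so Z = (-5.480, 8.004). ∠CZD = 96.4° gives ZD at 40.80° from the x-axis; with |ZD| = 9.2, D = (1.484, 14.02). ∠ZDW = 132.2° gives DW at -7.000° from the x-axis; with |DW| = 15.0, W = (16.37, 12.19). ∠DWE = 73.5° gives WE at -113.5° from the x-axis; with |WE| = 26.6, E = (5.766, -12.21). WE ⟂ EP, so EP runs at 156.5°; with |EP| = 9.6, P = (-3.038, -8.379). EP ⟂ PN, so PN runs at 66.50°; with |PN| = 10.6, N = (1.189, 1.342). ∠PNU = 119.8° gives NU at 6.300° from the x-axis; with |NU| = 11.2, U = (12.32, 2.571). Then |EU| = |U − E| = 16.17.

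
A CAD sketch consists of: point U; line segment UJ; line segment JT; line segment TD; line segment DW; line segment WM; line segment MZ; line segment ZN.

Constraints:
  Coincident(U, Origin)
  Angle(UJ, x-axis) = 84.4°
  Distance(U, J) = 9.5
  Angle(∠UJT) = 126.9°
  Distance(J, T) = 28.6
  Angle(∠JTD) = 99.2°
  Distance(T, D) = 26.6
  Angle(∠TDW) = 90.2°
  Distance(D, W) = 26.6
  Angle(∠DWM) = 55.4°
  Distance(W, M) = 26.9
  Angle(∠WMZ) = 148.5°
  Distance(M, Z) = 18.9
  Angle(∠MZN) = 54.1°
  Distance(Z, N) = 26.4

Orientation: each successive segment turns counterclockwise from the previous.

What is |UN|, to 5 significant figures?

41.073

U is at the origin; UJ runs at 84.4° with length 9.5, so J = (0.92704, 9.4547). ∠UJT = 126.9° gives JT at 137.50° from the x-axis; with |JT| = 28.6, T = (-20.159, 28.777). ∠JTD = 99.2° gives TD at -141.70° from the x-axis; with |TD| = 26.6, D = (-41.034, 12.290). ∠TDW = 90.2° gives DW at -51.900° from the x-axis; with |DW| = 26.6, W = (-24.621, -8.6421). ∠DWM = 55.4° gives WM at 72.700° from the x-axis; with |WM| = 26.9, M = (-16.622, 17.041). ∠WMZ = 148.5° gives MZ at 104.20° from the x-axis; with |MZ| = 18.9, Z = (-21.258, 35.364). ∠MZN = 54.1° gives ZN at -129.90° from the x-axis; with |ZN| = 26.4, N = (-38.192, 15.110). Then |UN| = |N − U| = 41.073.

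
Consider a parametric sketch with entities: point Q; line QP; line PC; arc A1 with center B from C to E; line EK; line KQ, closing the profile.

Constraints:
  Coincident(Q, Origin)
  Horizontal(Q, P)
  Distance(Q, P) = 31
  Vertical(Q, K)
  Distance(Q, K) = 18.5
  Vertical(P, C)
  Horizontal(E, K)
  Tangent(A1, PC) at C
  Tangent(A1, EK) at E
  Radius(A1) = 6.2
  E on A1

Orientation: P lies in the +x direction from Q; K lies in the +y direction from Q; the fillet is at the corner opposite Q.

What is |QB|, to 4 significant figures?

27.68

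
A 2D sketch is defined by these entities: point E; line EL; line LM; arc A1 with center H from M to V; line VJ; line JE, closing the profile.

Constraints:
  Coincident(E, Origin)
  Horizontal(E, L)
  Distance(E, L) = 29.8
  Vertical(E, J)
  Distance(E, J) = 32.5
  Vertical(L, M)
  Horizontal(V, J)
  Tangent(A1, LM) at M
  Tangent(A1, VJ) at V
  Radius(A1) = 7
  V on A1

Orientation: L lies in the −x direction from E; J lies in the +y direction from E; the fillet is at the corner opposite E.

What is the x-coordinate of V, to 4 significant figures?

-22.80

E is at the origin; E and L share the same y with |EL| = 29.8 and L on the −x side, so L = (-29.80, 0.000). EJ is vertical with |EJ| = 32.5 and J on the +y side, so J = (0.000, 32.50). The virtual corner opposite E is at (-29.80, 32.50). A1 meets LM tangentially, so HM is at right angles to LM and A1 meets VJ tangentially, so HV is at right angles to VJ, with radius 7.0, so the center H sits 7.0 in from both sides at H = (-22.80, 25.50). That places the tangent points at M = (-29.80, 25.50) on LM and V = (-22.80, 32.50) on VJ. So V.x = -22.80.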